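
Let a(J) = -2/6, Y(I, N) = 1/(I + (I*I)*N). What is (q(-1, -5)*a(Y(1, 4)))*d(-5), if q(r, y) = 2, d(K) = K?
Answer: 10/3 ≈ 3.3333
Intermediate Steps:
Y(I, N) = 1/(I + N*I**2) (Y(I, N) = 1/(I + I**2*N) = 1/(I + N*I**2))
a(J) = -1/3 (a(J) = -2*1/6 = -1/3)
(q(-1, -5)*a(Y(1, 4)))*d(-5) = (2*(-1/3))*(-5) = -2/3*(-5) = 10/3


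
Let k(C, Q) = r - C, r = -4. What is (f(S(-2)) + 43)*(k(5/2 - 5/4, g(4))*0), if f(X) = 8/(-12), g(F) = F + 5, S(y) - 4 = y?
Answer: 0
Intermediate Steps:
S(y) = 4 + y
g(F) = 5 + F
k(C, Q) = -4 - C
f(X) = -⅔ (f(X) = 8*(-1/12) = -⅔)
(f(S(-2)) + 43)*(k(5/2 - 5/4, g(4))*0) = (-⅔ + 43)*((-4 - (5/2 - 5/4))*0) = 127*((-4 - (5*(½) - 5*¼))*0)/3 = 127*((-4 - (5/2 - 5/4))*0)/3 = 127*((-4 - 1*5/4)*0)/3 = 127*((-4 - 5/4)*0)/3 = 127*(-21/4*0)/3 = (127/3)*0 = 0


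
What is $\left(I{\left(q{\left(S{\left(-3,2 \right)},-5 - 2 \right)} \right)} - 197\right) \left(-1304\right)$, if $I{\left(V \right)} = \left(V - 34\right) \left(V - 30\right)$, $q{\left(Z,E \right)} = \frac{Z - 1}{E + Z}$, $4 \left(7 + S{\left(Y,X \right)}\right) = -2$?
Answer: $- \frac{861787520}{841} \approx -1.0247 \cdot 10^{6}$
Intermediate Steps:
$S{\left(Y,X \right)} = - \frac{15}{2}$ ($S{\left(Y,X \right)} = -7 + \frac{1}{4} \left(-2\right) = -7 - \frac{1}{2} = - \frac{15}{2}$)
$q{\left(Z,E \right)} = \frac{-1 + Z}{E + Z}$
$I{\left(V \right)} = \left(-34 + V\right) \left(-30 + V\right)$
$\left(I{\left(q{\left(S{\left(-3,2 \right)},-5 - 2 \right)} \right)} - 197\right) \left(-1304\right) = \left(\left(1020 + \left(\frac{-1 - \frac{15}{2}}{\left(-5 - 2\right) - \frac{15}{2}}\right)^{2} - 64 \frac{-1 - \frac{15}{2}}{\left(-5 - 2\right) - \frac{15}{2}}\right) - 197\right) \left(-1304\right) = \left(\left(1020 + \left(\frac{1}{-7 - \frac{15}{2}} \left(- \frac{17}{2}\right)\right)^{2} - 64 \frac{1}{-7 - \frac{15}{2}} \left(- \frac{17}{2}\right)\right) - 197\right) \left(-1304\right) = \left(\left(1020 + \left(\frac{1}{- \frac{29}{2}} \left(- \frac{17}{2}\right)\right)^{2} - 64 \frac{1}{- \frac{29}{2}} \left(- \frac{17}{2}\right)\right) - 197\right) \left(-1304\right) = \left(\left(1020 + \left(\left(- \frac{2}{29}\right) \left(- \frac{17}{2}\right)\right)^{2} - 64 \left(\left(- \frac{2}{29}\right) \left(- \frac{17}{2}\right)\right)\right) - 197\right) \left(-1304\right) = \left(\left(1020 + \left(\frac{17}{29}\right)^{2} - \frac{1088}{29}\right) - 197\right) \left(-1304\right) = \left(\left(1020 + \frac{289}{841} - \frac{1088}{29}\right) - 197\right) \left(-1304\right) = \left(\frac{826557}{841} - 197\right) \left(-1304\right) = \frac{660880}{841} \left(-1304\right) = - \frac{861787520}{841}$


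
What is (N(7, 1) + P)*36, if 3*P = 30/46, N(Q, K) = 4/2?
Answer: 1836/23 ≈ 79.826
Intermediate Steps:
N(Q, K) = 2 (N(Q, K) = 4*(½) = 2)
P = 5/23 (P = (30/46)/3 = (30*(1/46))/3 = (⅓)*(15/23) = 5/23 ≈ 0.21739)
(N(7, 1) + P)*36 = (2 + 5/23)*36 = (51/23)*36 = 1836/23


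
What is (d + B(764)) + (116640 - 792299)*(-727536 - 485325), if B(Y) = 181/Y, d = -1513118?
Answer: 626081908082865/764 ≈ 8.1948e+11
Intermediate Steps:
(d + B(764)) + (116640 - 792299)*(-727536 - 485325) = (-1513118 + 181/764) + (116640 - 792299)*(-727536 - 485325) = (-1513118 + 181*(1/764)) - 675659*(-1212861) = (-1513118 + 181/764) + 819480450399 = -1156021971/764 + 819480450399 = 626081908082865/764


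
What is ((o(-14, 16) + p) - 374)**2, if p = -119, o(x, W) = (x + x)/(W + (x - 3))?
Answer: 216225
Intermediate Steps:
o(x, W) = 2*x/(-3 + W + x) (o(x, W) = (2*x)/(W + (-3 + x)) = (2*x)/(-3 + W + x) = 2*x/(-3 + W + x))
((o(-14, 16) + p) - 374)**2 = ((2*(-14)/(-3 + 16 - 14) - 119) - 374)**2 = ((2*(-14)/(-1) - 119) - 374)**2 = ((2*(-14)*(-1) - 119) - 374)**2 = ((28 - 119) - 374)**2 = (-91 - 374)**2 = (-465)**2 = 216225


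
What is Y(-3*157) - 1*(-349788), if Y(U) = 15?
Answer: 349803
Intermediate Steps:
Y(-3*157) - 1*(-349788) = 15 - 1*(-349788) = 15 + 349788 = 349803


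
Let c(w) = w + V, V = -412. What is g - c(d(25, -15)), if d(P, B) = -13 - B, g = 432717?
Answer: 433127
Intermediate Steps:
c(w) = -412 + w (c(w) = w - 412 = -412 + w)
g - c(d(25, -15)) = 432717 - (-412 + (-13 - 1*(-15))) = 432717 - (-412 + (-13 + 15)) = 432717 - (-412 + 2) = 432717 - 1*(-410) = 432717 + 410 = 433127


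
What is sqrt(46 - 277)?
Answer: I*sqrt(231) ≈ 15.199*I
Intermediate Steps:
sqrt(46 - 277) = sqrt(-231) = I*sqrt(231)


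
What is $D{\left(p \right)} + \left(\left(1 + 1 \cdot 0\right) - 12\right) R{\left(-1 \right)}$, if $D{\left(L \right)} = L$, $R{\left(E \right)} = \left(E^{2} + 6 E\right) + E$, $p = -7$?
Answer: $59$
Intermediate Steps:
$R{\left(E \right)} = E^{2} + 7 E$
$D{\left(p \right)} + \left(\left(1 + 1 \cdot 0\right) - 12\right) R{\left(-1 \right)} = -7 + \left(\left(1 + 1 \cdot 0\right) - 12\right) \left(- (7 - 1)\right) = -7 + \left(\left(1 + 0\right) - 12\right) \left(\left(-1\right) 6\right) = -7 + \left(1 - 12\right) \left(-6\right) = -7 - -66 = -7 + 66 = 59$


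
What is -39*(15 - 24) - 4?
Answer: 347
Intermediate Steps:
-39*(15 - 24) - 4 = -39*(-9) - 4 = 351 - 4 = 347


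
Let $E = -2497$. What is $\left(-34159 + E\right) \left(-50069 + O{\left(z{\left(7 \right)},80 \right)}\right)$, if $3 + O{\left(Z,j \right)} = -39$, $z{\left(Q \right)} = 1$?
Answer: $1836868816$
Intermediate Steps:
$O{\left(Z,j \right)} = -42$ ($O{\left(Z,j \right)} = -3 - 39 = -42$)
$\left(-34159 + E\right) \left(-50069 + O{\left(z{\left(7 \right)},80 \right)}\right) = \left(-34159 - 2497\right) \left(-50069 - 42\right) = \left(-36656\right) \left(-50111\right) = 1836868816$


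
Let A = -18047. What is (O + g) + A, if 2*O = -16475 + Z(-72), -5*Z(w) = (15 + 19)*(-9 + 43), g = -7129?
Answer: -335291/10 ≈ -33529.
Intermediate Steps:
Z(w) = -1156/5 (Z(w) = -(15 + 19)*(-9 + 43)/5 = -34*34/5 = -⅕*1156 = -1156/5)
O = -83531/10 (O = (-16475 - 1156/5)/2 = (½)*(-83531/5) = -83531/10 ≈ -8353.1)
(O + g) + A = (-83531/10 - 7129) - 18047 = -154821/10 - 18047 = -335291/10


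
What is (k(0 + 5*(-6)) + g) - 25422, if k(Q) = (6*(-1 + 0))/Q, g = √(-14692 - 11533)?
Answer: -127109/5 + 5*I*√1049 ≈ -25422.0 + 161.94*I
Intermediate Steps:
g = 5*I*√1049 (g = √(-26225) = 5*I*√1049 ≈ 161.94*I)
k(Q) = -6/Q (k(Q) = (6*(-1))/Q = -6/Q)
(k(0 + 5*(-6)) + g) - 25422 = (-6/(0 + 5*(-6)) + 5*I*√1049) - 25422 = (-6/(0 - 30) + 5*I*√1049) - 25422 = (-6/(-30) + 5*I*√1049) - 25422 = (-6*(-1/30) + 5*I*√1049) - 25422 = (⅕ + 5*I*√1049) - 25422 = -127109/5 + 5*I*√1049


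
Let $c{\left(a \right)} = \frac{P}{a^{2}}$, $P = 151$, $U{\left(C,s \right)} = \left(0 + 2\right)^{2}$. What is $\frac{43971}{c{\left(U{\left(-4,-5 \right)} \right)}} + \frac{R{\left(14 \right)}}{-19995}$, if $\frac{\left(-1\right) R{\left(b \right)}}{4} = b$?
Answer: $\frac{14067210776}{3019245} \approx 4659.2$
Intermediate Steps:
$R{\left(b \right)} = - 4 b$
$U{\left(C,s \right)} = 4$ ($U{\left(C,s \right)} = 2^{2} = 4$)
$c{\left(a \right)} = \frac{151}{a^{2}}$
$\frac{43971}{c{\left(U{\left(-4,-5 \right)} \right)}} + \frac{R{\left(14 \right)}}{-19995} = \frac{43971}{151 \cdot \frac{1}{16}} + \frac{\left(-4\right) 14}{-19995} = \frac{43971}{151 \cdot \frac{1}{16}} - - \frac{56}{19995} = \frac{43971}{\frac{151}{16}} + \frac{56}{19995} = 43971 \cdot \frac{16}{151} + \frac{56}{19995} = \frac{703536}{151} + \frac{56}{19995} = \frac{14067210776}{3019245}$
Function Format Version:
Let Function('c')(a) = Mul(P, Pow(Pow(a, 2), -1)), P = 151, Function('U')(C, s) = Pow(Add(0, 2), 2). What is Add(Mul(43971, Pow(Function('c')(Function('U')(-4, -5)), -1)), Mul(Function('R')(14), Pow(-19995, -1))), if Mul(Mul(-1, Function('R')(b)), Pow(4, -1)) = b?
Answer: Rational(14067210776, 3019245) ≈ 4659.2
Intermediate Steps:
Function('R')(b) = Mul(-4, b)
Function('U')(C, s) = 4 (Function('U')(C, s) = Pow(2, 2) = 4)
Function('c')(a) = Mul(151, Pow(a, -2)) (Function('c')(a) = Mul(151, Pow(Pow(a, 2), -1)) = Mul(151, Pow(a, -2)))
Add(Mul(43971, Pow(Function('c')(Function('U')(-4, -5)), -1)), Mul(Function('R')(14), Pow(-19995, -1))) = Add(Mul(43971, Pow(Mul(151, Pow(4, -2)), -1)), Mul(Mul(-4, 14), Pow(-19995, -1))) = Add(Mul(43971, Pow(Mul(151, Rational(1, 16)), -1)), Mul(-56, Rational(-1, 19995))) = Add(Mul(43971, Pow(Rational(151, 16), -1)), Rational(56, 19995)) = Add(Mul(43971, Rational(16, 151)), Rational(56, 19995)) = Add(Rational(703536, 151), Rational(56, 19995)) = Rational(14067210776, 3019245)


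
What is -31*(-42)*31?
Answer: 40362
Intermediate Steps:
-31*(-42)*31 = 1302*31 = 40362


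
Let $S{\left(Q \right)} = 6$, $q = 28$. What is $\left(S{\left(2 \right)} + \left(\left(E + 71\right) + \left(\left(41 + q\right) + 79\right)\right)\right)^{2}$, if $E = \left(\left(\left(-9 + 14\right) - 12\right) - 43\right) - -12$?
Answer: $34969$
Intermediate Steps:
$E = -38$ ($E = \left(\left(5 - 12\right) - 43\right) + 12 = \left(-7 - 43\right) + 12 = -50 + 12 = -38$)
$\left(S{\left(2 \right)} + \left(\left(E + 71\right) + \left(\left(41 + q\right) + 79\right)\right)\right)^{2} = \left(6 + \left(\left(-38 + 71\right) + \left(\left(41 + 28\right) + 79\right)\right)\right)^{2} = \left(6 + \left(33 + \left(69 + 79\right)\right)\right)^{2} = \left(6 + \left(33 + 148\right)\right)^{2} = \left(6 + 181\right)^{2} = 187^{2} = 34969$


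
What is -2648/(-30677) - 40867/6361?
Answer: -1236833031/195136397 ≈ -6.3383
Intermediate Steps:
-2648/(-30677) - 40867/6361 = -2648*(-1/30677) - 40867*1/6361 = 2648/30677 - 40867/6361 = -1236833031/195136397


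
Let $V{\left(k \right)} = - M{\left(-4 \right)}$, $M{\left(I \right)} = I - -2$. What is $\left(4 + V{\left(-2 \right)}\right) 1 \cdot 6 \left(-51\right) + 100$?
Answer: $-1736$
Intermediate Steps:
$M{\left(I \right)} = 2 + I$ ($M{\left(I \right)} = I + 2 = 2 + I$)
$V{\left(k \right)} = 2$ ($V{\left(k \right)} = - (2 - 4) = \left(-1\right) \left(-2\right) = 2$)
$\left(4 + V{\left(-2 \right)}\right) 1 \cdot 6 \left(-51\right) + 100 = \left(4 + 2\right) 1 \cdot 6 \left(-51\right) + 100 = 6 \cdot 1 \cdot 6 \left(-51\right) + 100 = 6 \cdot 6 \left(-51\right) + 100 = 36 \left(-51\right) + 100 = -1836 + 100 = -1736$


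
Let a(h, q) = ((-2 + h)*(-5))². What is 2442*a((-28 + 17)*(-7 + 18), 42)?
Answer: 923625450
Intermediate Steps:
a(h, q) = (10 - 5*h)²
2442*a((-28 + 17)*(-7 + 18), 42) = 2442*(25*(-2 + (-28 + 17)*(-7 + 18))²) = 2442*(25*(-2 - 11*11)²) = 2442*(25*(-2 - 121)²) = 2442*(25*(-123)²) = 2442*(25*15129) = 2442*378225 = 923625450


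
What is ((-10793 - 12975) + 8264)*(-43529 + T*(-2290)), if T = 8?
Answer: 958906896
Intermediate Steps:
((-10793 - 12975) + 8264)*(-43529 + T*(-2290)) = ((-10793 - 12975) + 8264)*(-43529 + 8*(-2290)) = (-23768 + 8264)*(-43529 - 18320) = -15504*(-61849) = 958906896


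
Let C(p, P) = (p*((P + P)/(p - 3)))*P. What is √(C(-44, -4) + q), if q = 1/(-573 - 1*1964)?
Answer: √425927550711/119239 ≈ 5.4733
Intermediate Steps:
C(p, P) = 2*p*P²/(-3 + p) (C(p, P) = (p*((2*P)/(-3 + p)))*P = (p*(2*P/(-3 + p)))*P = (2*P*p/(-3 + p))*P = 2*p*P²/(-3 + p))
q = -1/2537 (q = 1/(-573 - 1964) = 1/(-2537) = -1/2537 ≈ -0.00039417)
√(C(-44, -4) + q) = √(2*(-44)*(-4)²/(-3 - 44) - 1/2537) = √(2*(-44)*16/(-47) - 1/2537) = √(2*(-44)*16*(-1/47) - 1/2537) = √(1408/47 - 1/2537) = √(3572049/119239) = √425927550711/119239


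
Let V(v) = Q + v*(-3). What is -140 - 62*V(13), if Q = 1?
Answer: 2216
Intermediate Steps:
V(v) = 1 - 3*v (V(v) = 1 + v*(-3) = 1 - 3*v)
-140 - 62*V(13) = -140 - 62*(1 - 3*13) = -140 - 62*(1 - 39) = -140 - 62*(-38) = -140 + 2356 = 2216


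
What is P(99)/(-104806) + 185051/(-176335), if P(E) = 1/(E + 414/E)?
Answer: -4402541696999/4195179284270 ≈ -1.0494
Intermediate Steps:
P(99)/(-104806) + 185051/(-176335) = (99/(414 + 99**2))/(-104806) + 185051/(-176335) = (99/(414 + 9801))*(-1/104806) + 185051*(-1/176335) = (99/10215)*(-1/104806) - 185051/176335 = (99*(1/10215))*(-1/104806) - 185051/176335 = (11/1135)*(-1/104806) - 185051/176335 = -11/118954810 - 185051/176335 = -4402541696999/4195179284270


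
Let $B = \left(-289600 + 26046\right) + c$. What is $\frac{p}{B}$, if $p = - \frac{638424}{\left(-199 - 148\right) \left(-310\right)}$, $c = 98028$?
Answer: $\frac{159606}{4451407955} \approx 3.5855 \cdot 10^{-5}$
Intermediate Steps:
$B = -165526$ ($B = \left(-289600 + 26046\right) + 98028 = -263554 + 98028 = -165526$)
$p = - \frac{319212}{53785}$ ($p = - \frac{638424}{\left(-347\right) \left(-310\right)} = - \frac{638424}{107570} = \left(-638424\right) \frac{1}{107570} = - \frac{319212}{53785} \approx -5.935$)
$\frac{p}{B} = - \frac{319212}{53785 \left(-165526\right)} = \left(- \frac{319212}{53785}\right) \left(- \frac{1}{165526}\right) = \frac{159606}{4451407955}$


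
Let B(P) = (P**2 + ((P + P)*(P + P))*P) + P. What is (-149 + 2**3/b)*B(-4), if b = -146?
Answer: 2654964/73 ≈ 36369.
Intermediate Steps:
B(P) = P + P**2 + 4*P**3 (B(P) = (P**2 + ((2*P)*(2*P))*P) + P = (P**2 + (4*P**2)*P) + P = (P**2 + 4*P**3) + P = P + P**2 + 4*P**3)
(-149 + 2**3/b)*B(-4) = (-149 + 2**3/(-146))*(-4*(1 - 4 + 4*(-4)**2)) = (-149 + 8*(-1/146))*(-4*(1 - 4 + 4*16)) = (-149 - 4/73)*(-4*(1 - 4 + 64)) = -(-43524)*61/73 = -10881/73*(-244) = 2654964/73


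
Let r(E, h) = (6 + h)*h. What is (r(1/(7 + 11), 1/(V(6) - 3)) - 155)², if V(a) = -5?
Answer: 99341089/4096 ≈ 24253.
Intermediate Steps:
r(E, h) = h*(6 + h)
(r(1/(7 + 11), 1/(V(6) - 3)) - 155)² = ((6 + 1/(-5 - 3))/(-5 - 3) - 155)² = ((6 + 1/(-8))/(-8) - 155)² = (-(6 - ⅛)/8 - 155)² = (-⅛*47/8 - 155)² = (-47/64 - 155)² = (-9967/64)² = 99341089/4096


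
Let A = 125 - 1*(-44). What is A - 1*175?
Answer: -6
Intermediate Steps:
A = 169 (A = 125 + 44 = 169)
A - 1*175 = 169 - 1*175 = 169 - 175 = -6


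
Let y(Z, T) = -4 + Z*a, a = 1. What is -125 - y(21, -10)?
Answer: -142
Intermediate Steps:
y(Z, T) = -4 + Z (y(Z, T) = -4 + Z*1 = -4 + Z)
-125 - y(21, -10) = -125 - (-4 + 21) = -125 - 1*17 = -125 - 17 = -142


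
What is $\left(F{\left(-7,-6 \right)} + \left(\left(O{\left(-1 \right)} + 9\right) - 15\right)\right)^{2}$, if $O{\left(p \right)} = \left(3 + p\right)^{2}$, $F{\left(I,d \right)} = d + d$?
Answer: $196$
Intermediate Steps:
$F{\left(I,d \right)} = 2 d$
$\left(F{\left(-7,-6 \right)} + \left(\left(O{\left(-1 \right)} + 9\right) - 15\right)\right)^{2} = \left(2 \left(-6\right) - \left(6 - \left(3 - 1\right)^{2}\right)\right)^{2} = \left(-12 - \left(6 - 4\right)\right)^{2} = \left(-12 + \left(\left(4 + 9\right) - 15\right)\right)^{2} = \left(-12 + \left(13 - 15\right)\right)^{2} = \left(-12 - 2\right)^{2} = \left(-14\right)^{2} = 196$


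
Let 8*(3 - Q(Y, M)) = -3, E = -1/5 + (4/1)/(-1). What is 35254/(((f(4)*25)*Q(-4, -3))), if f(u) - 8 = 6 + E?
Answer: 282032/6615 ≈ 42.635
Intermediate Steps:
E = -21/5 (E = -1*⅕ + (4*1)*(-1) = -⅕ + 4*(-1) = -⅕ - 4 = -21/5 ≈ -4.2000)
f(u) = 49/5 (f(u) = 8 + (6 - 21/5) = 8 + 9/5 = 49/5)
Q(Y, M) = 27/8 (Q(Y, M) = 3 - ⅛*(-3) = 3 + 3/8 = 27/8)
35254/(((f(4)*25)*Q(-4, -3))) = 35254/((((49/5)*25)*(27/8))) = 35254/((245*(27/8))) = 35254/(6615/8) = 35254*(8/6615) = 282032/6615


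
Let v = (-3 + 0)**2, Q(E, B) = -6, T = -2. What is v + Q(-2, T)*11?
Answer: -57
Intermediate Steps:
v = 9 (v = (-3)**2 = 9)
v + Q(-2, T)*11 = 9 - 6*11 = 9 - 66 = -57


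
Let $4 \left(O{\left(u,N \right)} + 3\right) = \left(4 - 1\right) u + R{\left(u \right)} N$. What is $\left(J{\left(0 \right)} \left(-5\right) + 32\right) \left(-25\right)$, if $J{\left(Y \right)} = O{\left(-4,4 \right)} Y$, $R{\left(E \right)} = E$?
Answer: $-800$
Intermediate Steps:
$O{\left(u,N \right)} = -3 + \frac{3 u}{4} + \frac{N u}{4}$ ($O{\left(u,N \right)} = -3 + \frac{\left(4 - 1\right) u + u N}{4} = -3 + \frac{3 u + N u}{4} = -3 + \left(\frac{3 u}{4} + \frac{N u}{4}\right) = -3 + \frac{3 u}{4} + \frac{N u}{4}$)
$J{\left(Y \right)} = - 10 Y$ ($J{\left(Y \right)} = \left(-3 + \frac{3}{4} \left(-4\right) + \frac{1}{4} \cdot 4 \left(-4\right)\right) Y = \left(-3 - 3 - 4\right) Y = - 10 Y$)
$\left(J{\left(0 \right)} \left(-5\right) + 32\right) \left(-25\right) = \left(\left(-10\right) 0 \left(-5\right) + 32\right) \left(-25\right) = \left(0 \left(-5\right) + 32\right) \left(-25\right) = \left(0 + 32\right) \left(-25\right) = 32 \left(-25\right) = -800$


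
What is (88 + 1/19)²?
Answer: 2798929/361 ≈ 7753.3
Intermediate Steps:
(88 + 1/19)² = (1673/19)² = 2798929/361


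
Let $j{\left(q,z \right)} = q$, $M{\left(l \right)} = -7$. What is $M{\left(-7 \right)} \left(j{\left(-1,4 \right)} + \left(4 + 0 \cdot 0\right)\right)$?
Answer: $-21$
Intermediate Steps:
$M{\left(-7 \right)} \left(j{\left(-1,4 \right)} + \left(4 + 0 \cdot 0\right)\right) = - 7 \left(-1 + \left(4 + 0 \cdot 0\right)\right) = - 7 \left(-1 + \left(4 + 0\right)\right) = - 7 \left(-1 + 4\right) = \left(-7\right) 3 = -21$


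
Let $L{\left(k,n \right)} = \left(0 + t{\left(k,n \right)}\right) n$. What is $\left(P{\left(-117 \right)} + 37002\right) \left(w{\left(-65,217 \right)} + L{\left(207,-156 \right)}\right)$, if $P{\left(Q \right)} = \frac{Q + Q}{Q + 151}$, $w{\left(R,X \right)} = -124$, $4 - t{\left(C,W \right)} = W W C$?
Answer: $\frac{494239055794788}{17} \approx 2.9073 \cdot 10^{13}$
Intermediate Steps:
$t{\left(C,W \right)} = 4 - C W^{2}$ ($t{\left(C,W \right)} = 4 - W W C = 4 - W^{2} C = 4 - C W^{2}$)
$P{\left(Q \right)} = \frac{2 Q}{151 + Q}$
$L{\left(k,n \right)} = n \left(4 - k n^{2}\right)$ ($L{\left(k,n \right)} = \left(0 - \left(-4 + k n^{2}\right)\right) n = \left(4 - k n^{2}\right) n = n \left(4 - k n^{2}\right)$)
$\left(P{\left(-117 \right)} + 37002\right) \left(w{\left(-65,217 \right)} + L{\left(207,-156 \right)}\right) = \left(2 \left(-117\right) \frac{1}{151 - 117} + 37002\right) \left(-124 - 156 \left(4 - 207 \left(-156\right)^{2}\right)\right) = \left(2 \left(-117\right) \frac{1}{34} + 37002\right) \left(-124 - 156 \left(4 - 207 \cdot 24336\right)\right) = \left(2 \left(-117\right) \frac{1}{34} + 37002\right) \left(-124 - 156 \left(4 - 5037552\right)\right) = \left(- \frac{117}{17} + 37002\right) \left(-124 - -785857488\right) = \frac{628917 \left(-124 + 785857488\right)}{17} = \frac{628917}{17} \cdot 785857364 = \frac{494239055794788}{17}$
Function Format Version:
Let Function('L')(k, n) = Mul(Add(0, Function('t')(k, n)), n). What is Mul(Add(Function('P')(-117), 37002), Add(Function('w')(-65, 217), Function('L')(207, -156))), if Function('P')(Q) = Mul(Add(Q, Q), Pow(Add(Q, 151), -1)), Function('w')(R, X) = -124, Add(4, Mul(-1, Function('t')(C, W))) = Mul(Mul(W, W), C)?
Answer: Rational(494239055794788, 17) ≈ 2.9073e+13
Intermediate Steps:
Function('t')(C, W) = Add(4, Mul(-1, C, Pow(W, 2))) (Function('t')(C, W) = Add(4, Mul(-1, Mul(Mul(W, W), C))) = Add(4, Mul(-1, Mul(Pow(W, 2), C))) = Add(4, Mul(-1, Mul(C, Pow(W, 2)))) = Add(4, Mul(-1, C, Pow(W, 2))))
Function('P')(Q) = Mul(2, Q, Pow(Add(151, Q), -1)) (Function('P')(Q) = Mul(Mul(2, Q), Pow(Add(151, Q), -1)) = Mul(2, Q, Pow(Add(151, Q), -1)))
Function('L')(k, n) = Mul(n, Add(4, Mul(-1, k, Pow(n, 2)))) (Function('L')(k, n) = Mul(Add(0, Add(4, Mul(-1, k, Pow(n, 2)))), n) = Mul(Add(4, Mul(-1, k, Pow(n, 2))), n) = Mul(n, Add(4, Mul(-1, k, Pow(n, 2)))))
Mul(Add(Function('P')(-117), 37002), Add(Function('w')(-65, 217), Function('L')(207, -156))) = Mul(Add(Mul(2, -117, Pow(Add(151, -117), -1)), 37002), Add(-124, Mul(-156, Add(4, Mul(-1, 207, Pow(-156, 2)))))) = Mul(Add(Mul(2, -117, Pow(34, -1)), 37002), Add(-124, Mul(-156, Add(4, Mul(-1, 207, 24336))))) = Mul(Add(Mul(2, -117, Rational(1, 34)), 37002), Add(-124, Mul(-156, Add(4, -5037552)))) = Mul(Add(Rational(-117, 17), 37002), Add(-124, Mul(-156, -5037548))) = Mul(Rational(628917, 17), Add(-124, 785857488)) = Mul(Rational(628917, 17), 785857364) = Rational(494239055794788, 17)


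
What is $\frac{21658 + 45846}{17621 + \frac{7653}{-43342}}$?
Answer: $\frac{2925758368}{763721729} \approx 3.8309$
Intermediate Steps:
$\frac{21658 + 45846}{17621 + \frac{7653}{-43342}} = \frac{67504}{17621 + 7653 \left(- \frac{1}{43342}\right)} = \frac{67504}{17621 - \frac{7653}{43342}} = \frac{67504}{\frac{763721729}{43342}} = 67504 \cdot \frac{43342}{763721729} = \frac{2925758368}{763721729}$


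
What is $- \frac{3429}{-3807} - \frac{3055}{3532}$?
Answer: $\frac{17809}{498012} \approx 0.03576$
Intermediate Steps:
$- \frac{3429}{-3807} - \frac{3055}{3532} = \left(-3429\right) \left(- \frac{1}{3807}\right) - \frac{3055}{3532} = \frac{127}{141} - \frac{3055}{3532} = \frac{17809}{498012}$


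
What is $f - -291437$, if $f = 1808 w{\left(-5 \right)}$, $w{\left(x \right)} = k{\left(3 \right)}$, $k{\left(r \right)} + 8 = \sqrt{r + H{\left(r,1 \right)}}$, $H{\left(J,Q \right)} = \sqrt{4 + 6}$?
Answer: $276973 + 1808 \sqrt{3 + \sqrt{10}} \approx 2.8146 \cdot 10^{5}$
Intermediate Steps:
$H{\left(J,Q \right)} = \sqrt{10}$
$k{\left(r \right)} = -8 + \sqrt{r + \sqrt{10}}$
$w{\left(x \right)} = -8 + \sqrt{3 + \sqrt{10}}$
$f = -14464 + 1808 \sqrt{3 + \sqrt{10}}$ ($f = 1808 \left(-8 + \sqrt{3 + \sqrt{10}}\right) = -14464 + 1808 \sqrt{3 + \sqrt{10}} \approx -9975.8$)
$f - -291437 = \left(-14464 + 1808 \sqrt{3 + \sqrt{10}}\right) - -291437 = \left(-14464 + 1808 \sqrt{3 + \sqrt{10}}\right) + 291437 = 276973 + 1808 \sqrt{3 + \sqrt{10}}$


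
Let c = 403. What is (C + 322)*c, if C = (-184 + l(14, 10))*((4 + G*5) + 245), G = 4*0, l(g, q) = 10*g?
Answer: -4285502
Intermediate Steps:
G = 0
C = -10956 (C = (-184 + 10*14)*((4 + 0*5) + 245) = (-184 + 140)*((4 + 0) + 245) = -44*(4 + 245) = -44*249 = -10956)
(C + 322)*c = (-10956 + 322)*403 = -10634*403 = -4285502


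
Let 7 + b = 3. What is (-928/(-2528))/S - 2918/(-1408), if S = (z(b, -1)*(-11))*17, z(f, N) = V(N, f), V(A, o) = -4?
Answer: 1959901/945472 ≈ 2.0729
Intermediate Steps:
b = -4 (b = -7 + 3 = -4)
z(f, N) = -4
S = 748 (S = -4*(-11)*17 = 44*17 = 748)
(-928/(-2528))/S - 2918/(-1408) = -928/(-2528)/748 - 2918/(-1408) = -928*(-1/2528)*(1/748) - 2918*(-1/1408) = (29/79)*(1/748) + 1459/704 = 29/59092 + 1459/704 = 1959901/945472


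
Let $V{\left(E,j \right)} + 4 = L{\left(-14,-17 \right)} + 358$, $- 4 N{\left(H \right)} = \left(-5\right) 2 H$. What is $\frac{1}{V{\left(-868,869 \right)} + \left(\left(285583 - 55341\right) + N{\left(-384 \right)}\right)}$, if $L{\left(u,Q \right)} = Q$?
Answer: $\frac{1}{229619} \approx 4.355 \cdot 10^{-6}$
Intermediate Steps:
$N{\left(H \right)} = \frac{5 H}{2}$ ($N{\left(H \right)} = - \frac{\left(-5\right) 2 H}{4} = - \frac{\left(-10\right) H}{4} = \frac{5 H}{2}$)
$V{\left(E,j \right)} = 337$ ($V{\left(E,j \right)} = -4 + \left(-17 + 358\right) = -4 + 341 = 337$)
$\frac{1}{V{\left(-868,869 \right)} + \left(\left(285583 - 55341\right) + N{\left(-384 \right)}\right)} = \frac{1}{337 + \left(\left(285583 - 55341\right) + \frac{5}{2} \left(-384\right)\right)} = \frac{1}{337 + \left(230242 - 960\right)} = \frac{1}{337 + 229282} = \frac{1}{229619}$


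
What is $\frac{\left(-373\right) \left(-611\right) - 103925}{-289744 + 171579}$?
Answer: $- \frac{123978}{118165} \approx -1.0492$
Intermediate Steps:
$\frac{\left(-373\right) \left(-611\right) - 103925}{-289744 + 171579} = \frac{227903 - 103925}{-118165} = 123978 \left(- \frac{1}{118165}\right) = - \frac{123978}{118165}$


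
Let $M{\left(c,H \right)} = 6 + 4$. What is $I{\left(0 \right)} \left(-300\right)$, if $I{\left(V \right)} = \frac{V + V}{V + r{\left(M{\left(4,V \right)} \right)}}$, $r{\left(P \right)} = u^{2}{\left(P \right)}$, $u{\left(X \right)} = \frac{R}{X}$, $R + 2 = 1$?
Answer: $0$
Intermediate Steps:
$R = -1$ ($R = -2 + 1 = -1$)
$M{\left(c,H \right)} = 10$
$u{\left(X \right)} = - \frac{1}{X}$
$r{\left(P \right)} = \frac{1}{P^{2}}$ ($r{\left(P \right)} = \left(- \frac{1}{P}\right)^{2} = \frac{1}{P^{2}}$)
$I{\left(V \right)} = \frac{2 V}{\frac{1}{100} + V}$ ($I{\left(V \right)} = \frac{V + V}{V + \frac{1}{100}} = \frac{2 V}{V + \frac{1}{100}} = \frac{2 V}{\frac{1}{100} + V}$)
$I{\left(0 \right)} \left(-300\right) = 200 \cdot 0 \frac{1}{1 + 100 \cdot 0} \left(-300\right) = 200 \cdot 0 \frac{1}{1 + 0} \left(-300\right) = 200 \cdot 0 \cdot 1^{-1} \left(-300\right) = 200 \cdot 0 \cdot 1 \left(-300\right) = 0 \left(-300\right) = 0$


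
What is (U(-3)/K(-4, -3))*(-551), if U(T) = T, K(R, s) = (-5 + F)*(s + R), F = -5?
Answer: 1653/70 ≈ 23.614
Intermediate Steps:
K(R, s) = -10*R - 10*s (K(R, s) = (-5 - 5)*(s + R) = -10*(R + s) = -10*R - 10*s)
(U(-3)/K(-4, -3))*(-551) = -3/(-10*(-4) - 10*(-3))*(-551) = -3/(40 + 30)*(-551) = -3/70*(-551) = 1653/70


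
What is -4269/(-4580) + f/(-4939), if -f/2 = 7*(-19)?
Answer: 19866311/22620620 ≈ 0.87824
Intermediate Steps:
f = 266 (f = -14*(-19) = -2*(-133) = 266)
-4269/(-4580) + f/(-4939) = -4269/(-4580) + 266/(-4939) = -4269*(-1/4580) + 266*(-1/4939) = 4269/4580 - 266/4939 = 19866311/22620620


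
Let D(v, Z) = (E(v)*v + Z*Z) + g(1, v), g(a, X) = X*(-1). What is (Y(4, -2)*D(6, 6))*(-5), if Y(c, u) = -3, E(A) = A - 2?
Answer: 810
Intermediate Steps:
g(a, X) = -X
E(A) = -2 + A
D(v, Z) = Z**2 - v + v*(-2 + v) (D(v, Z) = ((-2 + v)*v + Z*Z) - v = (v*(-2 + v) + Z**2) - v = (Z**2 + v*(-2 + v)) - v = Z**2 - v + v*(-2 + v))
(Y(4, -2)*D(6, 6))*(-5) = -3*(6**2 - 1*6 + 6*(-2 + 6))*(-5) = -3*(36 - 6 + 6*4)*(-5) = -3*(36 - 6 + 24)*(-5) = -3*54*(-5) = -162*(-5) = 810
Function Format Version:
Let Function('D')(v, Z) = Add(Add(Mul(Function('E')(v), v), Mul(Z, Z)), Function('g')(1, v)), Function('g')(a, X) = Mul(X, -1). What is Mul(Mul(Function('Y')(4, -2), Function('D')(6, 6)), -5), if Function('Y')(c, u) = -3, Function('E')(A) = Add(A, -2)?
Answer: 810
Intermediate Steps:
Function('g')(a, X) = Mul(-1, X)
Function('E')(A) = Add(-2, A)
Function('D')(v, Z) = Add(Pow(Z, 2), Mul(-1, v), Mul(v, Add(-2, v))) (Function('D')(v, Z) = Add(Add(Mul(Add(-2, v), v), Mul(Z, Z)), Mul(-1, v)) = Add(Add(Mul(v, Add(-2, v)), Pow(Z, 2)), Mul(-1, v)) = Add(Add(Pow(Z, 2), Mul(v, Add(-2, v))), Mul(-1, v)) = Add(Pow(Z, 2), Mul(-1, v), Mul(v, Add(-2, v))))
Mul(Mul(Function('Y')(4, -2), Function('D')(6, 6)), -5) = Mul(Mul(-3, Add(Pow(6, 2), Mul(-1, 6), Mul(6, Add(-2, 6)))), -5) = Mul(Mul(-3, Add(36, -6, Mul(6, 4))), -5) = Mul(Mul(-3, Add(36, -6, 24)), -5) = Mul(Mul(-3, 54), -5) = Mul(-162, -5) = 810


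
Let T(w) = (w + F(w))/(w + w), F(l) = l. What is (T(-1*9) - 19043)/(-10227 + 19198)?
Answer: -19042/8971 ≈ -2.1226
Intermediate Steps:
T(w) = 1 (T(w) = (w + w)/(w + w) = (2*w)/((2*w)) = (2*w)*(1/(2*w)) = 1)
(T(-1*9) - 19043)/(-10227 + 19198) = (1 - 19043)/(-10227 + 19198) = -19042/8971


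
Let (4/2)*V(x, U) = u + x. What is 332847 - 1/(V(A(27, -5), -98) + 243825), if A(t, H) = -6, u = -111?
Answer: 162273896449/487533 ≈ 3.3285e+5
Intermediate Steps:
V(x, U) = -111/2 + x/2 (V(x, U) = (-111 + x)/2 = -111/2 + x/2)
332847 - 1/(V(A(27, -5), -98) + 243825) = 332847 - 1/((-111/2 + (1/2)*(-6)) + 243825) = 332847 - 1/((-111/2 - 3) + 243825) = 332847 - 1/(-117/2 + 243825) = 332847 - 1/487533/2 = 332847 - 1*2/487533 = 332847 - 2/487533 = 162273896449/487533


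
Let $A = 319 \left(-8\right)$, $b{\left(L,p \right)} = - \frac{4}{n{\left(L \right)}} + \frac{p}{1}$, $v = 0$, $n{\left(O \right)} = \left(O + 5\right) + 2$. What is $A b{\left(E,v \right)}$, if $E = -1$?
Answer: $\frac{5104}{3} \approx 1701.3$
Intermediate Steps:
$n{\left(O \right)} = 7 + O$ ($n{\left(O \right)} = \left(5 + O\right) + 2 = 7 + O$)
$b{\left(L,p \right)} = p - \frac{4}{7 + L}$ ($b{\left(L,p \right)} = - \frac{4}{7 + L} + \frac{p}{1} = - \frac{4}{7 + L} + p 1 = - \frac{4}{7 + L} + p = p - \frac{4}{7 + L}$)
$A = -2552$
$A b{\left(E,v \right)} = - 2552 \frac{-4 + 0 \left(7 - 1\right)}{7 - 1} = - 2552 \frac{-4 + 0 \cdot 6}{6} = - 2552 \frac{-4 + 0}{6} = - 2552 \cdot \frac{1}{6} \left(-4\right) = \left(-2552\right) \left(- \frac{2}{3}\right) = \frac{5104}{3}$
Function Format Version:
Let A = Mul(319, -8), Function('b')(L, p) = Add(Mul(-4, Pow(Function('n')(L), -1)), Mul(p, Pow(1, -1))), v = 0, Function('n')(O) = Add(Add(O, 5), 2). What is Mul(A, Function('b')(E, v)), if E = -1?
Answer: Rational(5104, 3) ≈ 1701.3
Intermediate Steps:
Function('n')(O) = Add(7, O) (Function('n')(O) = Add(Add(5, O), 2) = Add(7, O))
Function('b')(L, p) = Add(p, Mul(-4, Pow(Add(7, L), -1))) (Function('b')(L, p) = Add(Mul(-4, Pow(Add(7, L), -1)), Mul(p, Pow(1, -1))) = Add(Mul(-4, Pow(Add(7, L), -1)), Mul(p, 1)) = Add(Mul(-4, Pow(Add(7, L), -1)), p) = Add(p, Mul(-4, Pow(Add(7, L), -1))))
A = -2552
Mul(A, Function('b')(E, v)) = Mul(-2552, Mul(Pow(Add(7, -1), -1), Add(-4, Mul(0, Add(7, -1))))) = Mul(-2552, Mul(Pow(6, -1), Add(-4, Mul(0, 6)))) = Mul(-2552, Mul(Rational(1, 6), Add(-4, 0))) = Mul(-2552, Mul(Rational(1, 6), -4)) = Mul(-2552, Rational(-2, 3)) = Rational(5104, 3)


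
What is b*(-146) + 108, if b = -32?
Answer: 4780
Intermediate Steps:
b*(-146) + 108 = -32*(-146) + 108 = 4672 + 108 = 4780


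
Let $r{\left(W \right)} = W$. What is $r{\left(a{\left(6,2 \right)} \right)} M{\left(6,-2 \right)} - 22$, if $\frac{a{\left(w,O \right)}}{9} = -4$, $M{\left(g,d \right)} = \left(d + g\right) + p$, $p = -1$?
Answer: $-130$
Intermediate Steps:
$M{\left(g,d \right)} = -1 + d + g$ ($M{\left(g,d \right)} = \left(d + g\right) - 1 = -1 + d + g$)
$a{\left(w,O \right)} = -36$ ($a{\left(w,O \right)} = 9 \left(-4\right) = -36$)
$r{\left(a{\left(6,2 \right)} \right)} M{\left(6,-2 \right)} - 22 = - 36 \left(-1 - 2 + 6\right) - 22 = \left(-36\right) 3 - 22 = -108 - 22 = -130$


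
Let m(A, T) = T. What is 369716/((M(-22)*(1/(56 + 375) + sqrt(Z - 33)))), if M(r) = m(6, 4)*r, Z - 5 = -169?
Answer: -39836899/805088196 + 17169703469*I*sqrt(197)/805088196 ≈ -0.049481 + 299.33*I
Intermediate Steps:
Z = -164 (Z = 5 - 169 = -164)
M(r) = 4*r
369716/((M(-22)*(1/(56 + 375) + sqrt(Z - 33)))) = 369716/(((4*(-22))*(1/(56 + 375) + sqrt(-164 - 33)))) = 369716/((-88*(1/431 + sqrt(-197)))) = 369716/((-88*(1/431 + I*sqrt(197)))) = 369716/(-88/431 - 88*I*sqrt(197))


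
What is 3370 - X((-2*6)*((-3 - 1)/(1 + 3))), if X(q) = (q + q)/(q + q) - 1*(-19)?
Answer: 3350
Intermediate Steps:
X(q) = 20 (X(q) = (2*q)/((2*q)) + 19 = (2*q)*(1/(2*q)) + 19 = 1 + 19 = 20)
3370 - X((-2*6)*((-3 - 1)/(1 + 3))) = 3370 - 1*20 = 3370 - 20 = 3350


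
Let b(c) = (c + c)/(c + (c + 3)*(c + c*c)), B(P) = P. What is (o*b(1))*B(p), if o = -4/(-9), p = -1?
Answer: -8/81 ≈ -0.098765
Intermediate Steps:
o = 4/9 (o = -4*(-⅑) = 4/9 ≈ 0.44444)
b(c) = 2*c/(c + (3 + c)*(c + c²)) (b(c) = (2*c)/(c + (3 + c)*(c + c²)) = 2*c/(c + (3 + c)*(c + c²)))
(o*b(1))*B(p) = (4*(2/(4 + 1² + 4*1))/9)*(-1) = (4*(2/(4 + 1 + 4))/9)*(-1) = (4*(2/9)/9)*(-1) = (4*(2*(⅑))/9)*(-1) = ((4/9)*(2/9))*(-1) = (8/81)*(-1) = -8/81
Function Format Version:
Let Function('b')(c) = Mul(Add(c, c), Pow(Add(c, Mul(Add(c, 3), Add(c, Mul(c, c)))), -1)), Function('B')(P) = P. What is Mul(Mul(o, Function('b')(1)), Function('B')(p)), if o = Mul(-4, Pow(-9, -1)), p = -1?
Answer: Rational(-8, 81) ≈ -0.098765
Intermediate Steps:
o = Rational(4, 9) (o = Mul(-4, Rational(-1, 9)) = Rational(4, 9) ≈ 0.44444)
Function('b')(c) = Mul(2, c, Pow(Add(c, Mul(Add(3, c), Add(c, Pow(c, 2)))), -1)) (Function('b')(c) = Mul(Mul(2, c), Pow(Add(c, Mul(Add(3, c), Add(c, Pow(c, 2)))), -1)) = Mul(2, c, Pow(Add(c, Mul(Add(3, c), Add(c, Pow(c, 2)))), -1)))
Mul(Mul(o, Function('b')(1)), Function('B')(p)) = Mul(Mul(Rational(4, 9), Mul(2, Pow(Add(4, Pow(1, 2), Mul(4, 1)), -1))), -1) = Mul(Mul(Rational(4, 9), Mul(2, Pow(Add(4, 1, 4), -1))), -1) = Mul(Mul(Rational(4, 9), Mul(2, Pow(9, -1))), -1) = Mul(Mul(Rational(4, 9), Mul(2, Rational(1, 9))), -1) = Mul(Mul(Rational(4, 9), Rational(2, 9)), -1) = Mul(Rational(8, 81), -1) = Rational(-8, 81)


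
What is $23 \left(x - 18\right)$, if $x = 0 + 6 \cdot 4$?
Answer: $138$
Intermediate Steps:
$x = 24$ ($x = 0 + 24 = 24$)
$23 \left(x - 18\right) = 23 \left(24 - 18\right) = 23 \cdot 6 = 138$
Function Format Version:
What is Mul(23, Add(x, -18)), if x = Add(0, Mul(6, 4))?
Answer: 138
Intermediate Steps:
x = 24 (x = Add(0, 24) = 24)
Mul(23, Add(x, -18)) = Mul(23, Add(24, -18)) = Mul(23, 6) = 138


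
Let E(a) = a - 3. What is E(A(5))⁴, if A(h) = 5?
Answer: 16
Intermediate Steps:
E(a) = -3 + a
E(A(5))⁴ = (-3 + 5)⁴ = 2⁴ = 16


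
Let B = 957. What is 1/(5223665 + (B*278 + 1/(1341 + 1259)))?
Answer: 2600/14273248601 ≈ 1.8216e-7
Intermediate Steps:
1/(5223665 + (B*278 + 1/(1341 + 1259))) = 1/(5223665 + (957*278 + 1/(1341 + 1259))) = 1/(5223665 + (266046 + 1/2600)) = 1/(5223665 + 691719601/2600) = 1/(14273248601/2600) = 2600/14273248601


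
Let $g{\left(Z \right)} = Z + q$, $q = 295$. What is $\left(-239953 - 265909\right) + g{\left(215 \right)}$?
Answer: $-505352$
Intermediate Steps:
$g{\left(Z \right)} = 295 + Z$ ($g{\left(Z \right)} = Z + 295 = 295 + Z$)
$\left(-239953 - 265909\right) + g{\left(215 \right)} = \left(-239953 - 265909\right) + \left(295 + 215\right) = -505862 + 510 = -505352$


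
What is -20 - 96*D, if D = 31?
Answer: -2996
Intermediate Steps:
-20 - 96*D = -20 - 96*31 = -20 - 2976 = -2996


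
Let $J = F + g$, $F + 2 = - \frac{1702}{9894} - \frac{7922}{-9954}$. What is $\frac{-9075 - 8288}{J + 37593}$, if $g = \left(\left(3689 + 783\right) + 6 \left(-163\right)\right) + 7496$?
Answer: $- \frac{142499408499}{398712933293} \approx -0.3574$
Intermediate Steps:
$F = - \frac{11294266}{8207073}$ ($F = -2 - \left(- \frac{3961}{4977} + \frac{851}{4947}\right) = -2 - - \frac{5119880}{8207073} = -2 + \left(- \frac{851}{4947} + \frac{3961}{4977}\right) = -2 + \frac{5119880}{8207073} = - \frac{11294266}{8207073} \approx -1.3762$)
$g = 10990$ ($g = \left(4472 - 978\right) + 7496 = 3494 + 7496 = 10990$)
$J = \frac{90184438004}{8207073}$ ($J = - \frac{11294266}{8207073} + 10990 = \frac{90184438004}{8207073} \approx 10989.0$)
$\frac{-9075 - 8288}{J + 37593} = \frac{-9075 - 8288}{\frac{90184438004}{8207073} + 37593} = - \frac{17363}{\frac{398712933293}{8207073}} = \left(-17363\right) \frac{8207073}{398712933293} = - \frac{142499408499}{398712933293}$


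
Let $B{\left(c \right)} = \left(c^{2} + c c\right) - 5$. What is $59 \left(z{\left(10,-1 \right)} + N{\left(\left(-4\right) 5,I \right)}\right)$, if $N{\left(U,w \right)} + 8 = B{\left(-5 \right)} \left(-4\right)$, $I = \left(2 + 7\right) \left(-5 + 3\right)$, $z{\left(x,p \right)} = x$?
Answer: $-10502$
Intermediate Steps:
$B{\left(c \right)} = -5 + 2 c^{2}$ ($B{\left(c \right)} = \left(c^{2} + c^{2}\right) - 5 = 2 c^{2} - 5 = -5 + 2 c^{2}$)
$I = -18$ ($I = 9 \left(-2\right) = -18$)
$N{\left(U,w \right)} = -188$ ($N{\left(U,w \right)} = -8 + \left(-5 + 2 \left(-5\right)^{2}\right) \left(-4\right) = -8 + \left(-5 + 2 \cdot 25\right) \left(-4\right) = -8 + \left(-5 + 50\right) \left(-4\right) = -8 + 45 \left(-4\right) = -8 - 180 = -188$)
$59 \left(z{\left(10,-1 \right)} + N{\left(\left(-4\right) 5,I \right)}\right) = 59 \left(10 - 188\right) = 59 \left(-178\right) = -10502$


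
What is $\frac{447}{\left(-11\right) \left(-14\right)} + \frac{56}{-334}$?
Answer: $\frac{70337}{25718} \approx 2.7349$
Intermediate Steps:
$\frac{447}{\left(-11\right) \left(-14\right)} + \frac{56}{-334} = \frac{447}{154} + 56 \left(- \frac{1}{334}\right) = 447 \cdot \frac{1}{154} - \frac{28}{167} = \frac{447}{154} - \frac{28}{167} = \frac{70337}{25718}$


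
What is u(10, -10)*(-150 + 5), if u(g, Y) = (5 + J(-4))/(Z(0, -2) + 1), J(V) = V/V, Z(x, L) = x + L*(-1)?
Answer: -290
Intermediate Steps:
Z(x, L) = x - L
J(V) = 1
u(g, Y) = 2 (u(g, Y) = (5 + 1)/((0 - 1*(-2)) + 1) = 6/((0 + 2) + 1) = 6/(2 + 1) = 6/3 = 6*(⅓) = 2)
u(10, -10)*(-150 + 5) = 2*(-150 + 5) = 2*(-145) = -290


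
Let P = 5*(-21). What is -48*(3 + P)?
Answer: 4896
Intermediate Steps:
P = -105
-48*(3 + P) = -48*(3 - 105) = -48*(-102) = 4896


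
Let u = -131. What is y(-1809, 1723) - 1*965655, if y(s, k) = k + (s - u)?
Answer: -965610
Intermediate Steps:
y(s, k) = 131 + k + s (y(s, k) = k + (s - 1*(-131)) = k + (s + 131) = k + (131 + s) = 131 + k + s)
y(-1809, 1723) - 1*965655 = (131 + 1723 - 1809) - 1*965655 = 45 - 965655 = -965610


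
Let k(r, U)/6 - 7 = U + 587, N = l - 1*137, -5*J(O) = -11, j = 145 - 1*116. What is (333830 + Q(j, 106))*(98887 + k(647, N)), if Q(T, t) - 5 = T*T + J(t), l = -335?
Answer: 166701538029/5 ≈ 3.3340e+10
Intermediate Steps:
j = 29 (j = 145 - 116 = 29)
J(O) = 11/5 (J(O) = -⅕*(-11) = 11/5)
N = -472 (N = -335 - 1*137 = -335 - 137 = -472)
Q(T, t) = 36/5 + T² (Q(T, t) = 5 + (T*T + 11/5) = 5 + (T² + 11/5) = 5 + (11/5 + T²) = 36/5 + T²)
k(r, U) = 3564 + 6*U (k(r, U) = 42 + 6*(U + 587) = 42 + 6*(587 + U) = 42 + (3522 + 6*U) = 3564 + 6*U)
(333830 + Q(j, 106))*(98887 + k(647, N)) = (333830 + (36/5 + 29²))*(98887 + (3564 + 6*(-472))) = (333830 + (36/5 + 841))*(98887 + (3564 - 2832)) = (333830 + 4241/5)*(98887 + 732) = (1673391/5)*99619 = 166701538029/5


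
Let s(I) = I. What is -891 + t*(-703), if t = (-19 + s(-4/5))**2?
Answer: -6912378/25 ≈ -2.7650e+5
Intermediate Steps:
t = 9801/25 (t = (-19 - 4/5)**2 = (-99/5)**2 = 9801/25 ≈ 392.04)
-891 + t*(-703) = -891 + (9801/25)*(-703) = -891 - 6890103/25 = -6912378/25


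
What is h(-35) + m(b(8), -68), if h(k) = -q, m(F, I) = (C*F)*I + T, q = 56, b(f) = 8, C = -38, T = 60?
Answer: 20676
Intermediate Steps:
m(F, I) = 60 - 38*F*I (m(F, I) = (-38*F)*I + 60 = -38*F*I + 60 = 60 - 38*F*I)
h(k) = -56 (h(k) = -1*56 = -56)
h(-35) + m(b(8), -68) = -56 + (60 - 38*8*(-68)) = -56 + (60 + 20672) = -56 + 20732 = 20676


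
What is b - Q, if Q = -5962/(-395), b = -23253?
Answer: -9190897/395 ≈ -23268.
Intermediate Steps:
Q = 5962/395 (Q = -5962*(-1/395) = 5962/395 ≈ 15.094)
b - Q = -23253 - 1*5962/395 = -23253 - 5962/395 = -9190897/395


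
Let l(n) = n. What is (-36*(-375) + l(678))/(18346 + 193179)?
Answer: 14178/211525 ≈ 0.067028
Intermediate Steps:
(-36*(-375) + l(678))/(18346 + 193179) = (-36*(-375) + 678)/(18346 + 193179) = (13500 + 678)/211525 = 14178*(1/211525) = 14178/211525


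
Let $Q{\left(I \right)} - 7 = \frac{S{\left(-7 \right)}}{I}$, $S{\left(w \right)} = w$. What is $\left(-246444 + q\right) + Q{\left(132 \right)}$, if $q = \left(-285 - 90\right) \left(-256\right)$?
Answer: $- \frac{19857691}{132} \approx -1.5044 \cdot 10^{5}$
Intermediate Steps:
$q = 96000$ ($q = \left(-375\right) \left(-256\right) = 96000$)
$Q{\left(I \right)} = 7 - \frac{7}{I}$
$\left(-246444 + q\right) + Q{\left(132 \right)} = \left(-246444 + 96000\right) + \left(7 - \frac{7}{132}\right) = -150444 + \left(7 - \frac{7}{132}\right) = -150444 + \frac{917}{132} = - \frac{19857691}{132}$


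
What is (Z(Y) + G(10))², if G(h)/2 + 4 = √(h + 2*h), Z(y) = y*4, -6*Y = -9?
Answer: 124 - 8*√30 ≈ 80.182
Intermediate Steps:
Y = 3/2 (Y = -⅙*(-9) = 3/2 ≈ 1.5000)
Z(y) = 4*y
G(h) = -8 + 2*√3*√h (G(h) = -8 + 2*√(h + 2*h) = -8 + 2*√(3*h) = -8 + 2*(√3*√h) = -8 + 2*√3*√h)
(Z(Y) + G(10))² = (4*(3/2) + (-8 + 2*√3*√10))² = (6 + (-8 + 2*√30))² = (-2 + 2*√30)²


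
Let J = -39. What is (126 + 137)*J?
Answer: -10257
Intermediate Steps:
(126 + 137)*J = (126 + 137)*(-39) = 263*(-39) = -10257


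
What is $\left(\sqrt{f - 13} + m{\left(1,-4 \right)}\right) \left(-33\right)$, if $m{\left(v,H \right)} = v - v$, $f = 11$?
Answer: $- 33 i \sqrt{2} \approx - 46.669 i$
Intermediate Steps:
$m{\left(v,H \right)} = 0$
$\left(\sqrt{f - 13} + m{\left(1,-4 \right)}\right) \left(-33\right) = \left(\sqrt{11 - 13} + 0\right) \left(-33\right) = \left(\sqrt{-2} + 0\right) \left(-33\right) = \left(i \sqrt{2} + 0\right) \left(-33\right) = i \sqrt{2} \left(-33\right) = - 33 i \sqrt{2}$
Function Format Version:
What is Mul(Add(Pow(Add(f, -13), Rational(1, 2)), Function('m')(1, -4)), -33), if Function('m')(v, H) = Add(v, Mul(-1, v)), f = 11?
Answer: Mul(-33, I, Pow(2, Rational(1, 2))) ≈ Mul(-46.669, I)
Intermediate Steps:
Function('m')(v, H) = 0
Mul(Add(Pow(Add(f, -13), Rational(1, 2)), Function('m')(1, -4)), -33) = Mul(Add(Pow(Add(11, -13), Rational(1, 2)), 0), -33) = Mul(Add(Pow(-2, Rational(1, 2)), 0), -33) = Mul(Add(Mul(I, Pow(2, Rational(1, 2))), 0), -33) = Mul(Mul(I, Pow(2, Rational(1, 2))), -33) = Mul(-33, I, Pow(2, Rational(1, 2)))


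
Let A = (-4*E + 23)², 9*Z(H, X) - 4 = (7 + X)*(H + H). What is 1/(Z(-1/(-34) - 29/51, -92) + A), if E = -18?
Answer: 27/243962 ≈ 0.00011067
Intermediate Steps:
Z(H, X) = 4/9 + 2*H*(7 + X)/9 (Z(H, X) = 4/9 + ((7 + X)*(H + H))/9 = 4/9 + ((7 + X)*(2*H))/9 = 4/9 + (2*H*(7 + X))/9 = 4/9 + 2*H*(7 + X)/9)
A = 9025 (A = (-4*(-18) + 23)² = (72 + 23)² = 95² = 9025)
1/(Z(-1/(-34) - 29/51, -92) + A) = 1/((4/9 + 14*(-1/(-34) - 29/51)/9 + (2/9)*(-1/(-34) - 29/51)*(-92)) + 9025) = 1/((4/9 + 14*(-1*(-1/34) - 29*1/51)/9 + (2/9)*(-1*(-1/34) - 29*1/51)*(-92)) + 9025) = 1/((4/9 + 14*(1/34 - 29/51)/9 + (2/9)*(1/34 - 29/51)*(-92)) + 9025) = 1/((4/9 + (14/9)*(-55/102) + (2/9)*(-55/102)*(-92)) + 9025) = 1/((4/9 - 385/459 + 5060/459) + 9025) = 1/(287/27 + 9025) = 1/(243962/27) = 27/243962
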